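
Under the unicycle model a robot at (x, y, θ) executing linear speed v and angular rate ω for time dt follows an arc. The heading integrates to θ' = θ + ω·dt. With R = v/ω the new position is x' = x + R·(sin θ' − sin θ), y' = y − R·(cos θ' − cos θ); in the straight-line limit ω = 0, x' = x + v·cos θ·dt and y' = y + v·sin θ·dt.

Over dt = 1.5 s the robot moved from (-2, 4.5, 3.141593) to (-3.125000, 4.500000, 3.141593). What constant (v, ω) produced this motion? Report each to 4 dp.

v = 0.7500, ω = 0.0000

Δθ = 3.141593 − 3.141593 = 0.000000
ω = Δθ/dt = 0.000000/1.5 = 0.0000
ω = 0 → v = (Δx·cos θ + Δy·sin θ)/dt = 0.7500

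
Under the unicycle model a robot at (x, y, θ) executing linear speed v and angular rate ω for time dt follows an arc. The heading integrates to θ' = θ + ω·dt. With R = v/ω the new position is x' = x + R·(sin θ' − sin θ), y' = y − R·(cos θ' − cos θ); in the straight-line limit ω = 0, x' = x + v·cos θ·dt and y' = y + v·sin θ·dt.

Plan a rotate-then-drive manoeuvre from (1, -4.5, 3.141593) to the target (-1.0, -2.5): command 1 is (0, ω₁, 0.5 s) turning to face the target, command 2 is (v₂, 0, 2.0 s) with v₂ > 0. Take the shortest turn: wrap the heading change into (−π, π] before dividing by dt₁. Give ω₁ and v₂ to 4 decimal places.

ω₁ = -1.5708, v₂ = 1.4142

heading to target = atan2(-2.5−-4.5, -1−1) = 2.3562
Δθ = wrap(2.3562 − 3.1416) = -0.7854; ω₁ = Δθ/dt₁ = -1.5708
distance = √((-1−1)² + (-2.5−-4.5)²) = 2.8284; v₂ = distance/dt₂ = 1.4142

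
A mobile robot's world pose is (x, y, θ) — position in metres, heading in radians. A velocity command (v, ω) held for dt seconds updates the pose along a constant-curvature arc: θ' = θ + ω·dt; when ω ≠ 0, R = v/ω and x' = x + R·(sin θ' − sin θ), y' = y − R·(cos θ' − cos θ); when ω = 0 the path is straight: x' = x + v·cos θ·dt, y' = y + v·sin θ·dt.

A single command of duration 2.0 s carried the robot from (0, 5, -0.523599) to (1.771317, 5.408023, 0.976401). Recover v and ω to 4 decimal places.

Δθ = 0.976401 − -0.523599 = 1.500000
ω = Δθ/dt = 1.500000/2.0 = 0.7500
R = Δx/(sin θ' − sin θ) = 1.3333
v = R·ω = 1.3333·0.7500 = 1.0000

v = 1.0000, ω = 0.7500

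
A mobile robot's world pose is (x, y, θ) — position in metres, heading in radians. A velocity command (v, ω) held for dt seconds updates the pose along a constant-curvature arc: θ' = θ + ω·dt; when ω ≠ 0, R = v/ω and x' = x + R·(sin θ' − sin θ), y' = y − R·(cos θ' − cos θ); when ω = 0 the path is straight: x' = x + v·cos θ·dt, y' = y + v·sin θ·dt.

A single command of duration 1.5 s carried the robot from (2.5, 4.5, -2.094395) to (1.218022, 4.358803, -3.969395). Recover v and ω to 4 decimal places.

Δθ = -3.969395 − -2.094395 = -1.875000
ω = Δθ/dt = -1.875000/1.5 = -1.2500
R = Δx/(sin θ' − sin θ) = -0.8000
v = R·ω = -0.8000·-1.2500 = 1.0000

v = 1.0000, ω = -1.2500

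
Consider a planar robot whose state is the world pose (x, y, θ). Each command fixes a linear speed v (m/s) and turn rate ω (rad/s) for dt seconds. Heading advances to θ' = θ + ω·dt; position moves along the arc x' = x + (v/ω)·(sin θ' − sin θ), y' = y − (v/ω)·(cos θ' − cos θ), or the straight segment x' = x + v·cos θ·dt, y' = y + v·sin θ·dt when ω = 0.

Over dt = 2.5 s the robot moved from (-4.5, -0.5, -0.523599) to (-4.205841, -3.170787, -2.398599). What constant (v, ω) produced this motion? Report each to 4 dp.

Δθ = -2.398599 − -0.523599 = -1.875000
ω = Δθ/dt = -1.875000/2.5 = -0.7500
R = −Δy/(cos θ' − cos θ) = -1.6667
v = R·ω = -1.6667·-0.7500 = 1.2500

v = 1.2500, ω = -0.7500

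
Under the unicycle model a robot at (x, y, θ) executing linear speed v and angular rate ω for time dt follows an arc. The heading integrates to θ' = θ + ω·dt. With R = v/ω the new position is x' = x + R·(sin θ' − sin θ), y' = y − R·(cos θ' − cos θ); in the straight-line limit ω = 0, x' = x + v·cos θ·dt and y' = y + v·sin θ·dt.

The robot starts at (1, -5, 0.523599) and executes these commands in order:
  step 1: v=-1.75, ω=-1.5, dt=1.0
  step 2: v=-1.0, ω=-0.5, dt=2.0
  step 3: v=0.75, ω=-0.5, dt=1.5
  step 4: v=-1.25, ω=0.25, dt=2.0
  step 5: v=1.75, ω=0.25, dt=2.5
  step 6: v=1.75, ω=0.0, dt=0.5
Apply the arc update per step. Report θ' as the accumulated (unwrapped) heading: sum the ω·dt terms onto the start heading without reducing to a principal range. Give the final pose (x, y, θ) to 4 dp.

(-1.0321, -6.9154, -1.6014)

step 1: θ'=-0.9764 (R=1.1667) → pose (-0.5499, -4.6430, -0.9764)
step 2: θ'=-1.9764 (R=2.0000) → pose (-0.7307, -2.7338, -1.9764)
step 3: θ'=-2.7264 (R=-1.5000) → pose (-1.5039, -3.5145, -2.7264)
step 4: θ'=-2.2264 (R=-5.0000) → pose (0.4427, -1.9875, -2.2264)
step 5: θ'=-1.6014 (R=7.0000) → pose (-1.0053, -6.0408, -1.6014)
step 6: θ'=-1.6014 (straight) → pose (-1.0321, -6.9154, -1.6014)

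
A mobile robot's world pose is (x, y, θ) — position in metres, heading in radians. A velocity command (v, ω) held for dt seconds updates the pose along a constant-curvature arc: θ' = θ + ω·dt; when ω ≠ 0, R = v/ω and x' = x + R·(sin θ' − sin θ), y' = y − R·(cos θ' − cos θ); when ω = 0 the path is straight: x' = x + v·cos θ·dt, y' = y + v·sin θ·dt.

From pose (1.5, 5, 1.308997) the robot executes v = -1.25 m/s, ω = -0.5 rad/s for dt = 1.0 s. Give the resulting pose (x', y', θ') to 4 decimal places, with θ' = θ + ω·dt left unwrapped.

(0.8942, 3.9215, 0.8090)

θ' = 1.3090 + -0.5·1.0 = 0.8090
R = v/ω = -1.25/-0.5 = 2.5000
x' = 1.5 + 2.5000·(sin 0.8090 − sin 1.3090) = 0.8942
y' = 5 − 2.5000·(cos 0.8090 − cos 1.3090) = 3.9215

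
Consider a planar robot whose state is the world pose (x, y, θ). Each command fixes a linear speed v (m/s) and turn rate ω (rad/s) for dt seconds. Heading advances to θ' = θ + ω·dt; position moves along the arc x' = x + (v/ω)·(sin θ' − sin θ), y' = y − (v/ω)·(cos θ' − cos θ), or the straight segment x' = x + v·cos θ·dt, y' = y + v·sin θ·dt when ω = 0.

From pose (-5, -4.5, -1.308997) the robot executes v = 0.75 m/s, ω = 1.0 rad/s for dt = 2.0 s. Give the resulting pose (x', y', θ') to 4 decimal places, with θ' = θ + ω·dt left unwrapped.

(-3.7976, -4.8838, 0.6910)

θ' = -1.3090 + 1.0·2.0 = 0.6910
R = v/ω = 0.75/1.0 = 0.7500
x' = -5 + 0.7500·(sin 0.6910 − sin -1.3090) = -3.7976
y' = -4.5 − 0.7500·(cos 0.6910 − cos -1.3090) = -4.8838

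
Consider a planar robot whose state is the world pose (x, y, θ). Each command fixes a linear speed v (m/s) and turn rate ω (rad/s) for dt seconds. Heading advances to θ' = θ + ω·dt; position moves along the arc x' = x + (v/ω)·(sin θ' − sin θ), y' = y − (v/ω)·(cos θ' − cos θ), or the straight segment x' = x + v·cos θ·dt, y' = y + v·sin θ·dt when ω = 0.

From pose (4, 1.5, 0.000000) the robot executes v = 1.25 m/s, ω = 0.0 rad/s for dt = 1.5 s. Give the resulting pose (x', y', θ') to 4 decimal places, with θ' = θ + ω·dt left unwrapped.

θ' = 0.0000 + 0.0·1.5 = 0.0000
ω = 0 → straight: x' = 4 + 1.25·cos(0.0000)·1.5 = 5.8750
y' = 1.5 + 1.25·sin(0.0000)·1.5 = 1.5000

(5.8750, 1.5000, 0.0000)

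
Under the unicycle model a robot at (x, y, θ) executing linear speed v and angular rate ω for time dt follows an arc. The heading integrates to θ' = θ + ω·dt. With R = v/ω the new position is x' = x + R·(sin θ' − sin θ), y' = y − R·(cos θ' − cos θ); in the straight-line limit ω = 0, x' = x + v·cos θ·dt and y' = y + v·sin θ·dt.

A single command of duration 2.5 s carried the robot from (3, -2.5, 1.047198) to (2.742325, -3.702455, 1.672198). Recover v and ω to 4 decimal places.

Δθ = 1.672198 − 1.047198 = 0.625000
ω = Δθ/dt = 0.625000/2.5 = 0.2500
R = −Δy/(cos θ' − cos θ) = -2.0000
v = R·ω = -2.0000·0.2500 = -0.5000

v = -0.5000, ω = 0.2500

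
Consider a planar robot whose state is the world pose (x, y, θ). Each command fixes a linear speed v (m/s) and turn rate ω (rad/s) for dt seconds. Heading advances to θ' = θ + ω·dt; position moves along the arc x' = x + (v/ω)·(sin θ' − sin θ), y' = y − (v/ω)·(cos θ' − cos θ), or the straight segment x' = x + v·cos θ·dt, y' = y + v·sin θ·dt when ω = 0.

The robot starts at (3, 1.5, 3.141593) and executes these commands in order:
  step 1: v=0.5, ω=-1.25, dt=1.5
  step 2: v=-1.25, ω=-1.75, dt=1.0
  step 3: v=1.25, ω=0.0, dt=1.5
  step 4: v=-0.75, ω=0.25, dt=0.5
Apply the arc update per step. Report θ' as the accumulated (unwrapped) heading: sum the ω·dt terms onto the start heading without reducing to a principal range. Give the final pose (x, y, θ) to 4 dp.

step 1: θ'=1.2666 (R=-0.4000) → pose (2.6184, 2.0198, 1.2666)
step 2: θ'=-0.4834 (R=0.7143) → pose (1.6049, 1.6013, -0.4834)
step 3: θ'=-0.4834 (straight) → pose (3.2650, 0.7298, -0.4834)
step 4: θ'=-0.3584 (R=-3.0000) → pose (2.9230, 0.8829, -0.3584)

(2.9230, 0.8829, -0.3584)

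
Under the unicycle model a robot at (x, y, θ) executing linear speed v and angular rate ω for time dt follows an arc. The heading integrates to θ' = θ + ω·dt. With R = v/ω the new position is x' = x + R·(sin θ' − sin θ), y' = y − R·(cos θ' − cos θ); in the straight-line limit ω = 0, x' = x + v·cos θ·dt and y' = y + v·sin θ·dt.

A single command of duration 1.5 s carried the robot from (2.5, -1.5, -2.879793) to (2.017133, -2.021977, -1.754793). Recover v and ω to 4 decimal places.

v = 0.5000, ω = 0.7500

Δθ = -1.754793 − -2.879793 = 1.125000
ω = Δθ/dt = 1.125000/1.5 = 0.7500
R = −Δy/(cos θ' − cos θ) = 0.6667
v = R·ω = 0.6667·0.7500 = 0.5000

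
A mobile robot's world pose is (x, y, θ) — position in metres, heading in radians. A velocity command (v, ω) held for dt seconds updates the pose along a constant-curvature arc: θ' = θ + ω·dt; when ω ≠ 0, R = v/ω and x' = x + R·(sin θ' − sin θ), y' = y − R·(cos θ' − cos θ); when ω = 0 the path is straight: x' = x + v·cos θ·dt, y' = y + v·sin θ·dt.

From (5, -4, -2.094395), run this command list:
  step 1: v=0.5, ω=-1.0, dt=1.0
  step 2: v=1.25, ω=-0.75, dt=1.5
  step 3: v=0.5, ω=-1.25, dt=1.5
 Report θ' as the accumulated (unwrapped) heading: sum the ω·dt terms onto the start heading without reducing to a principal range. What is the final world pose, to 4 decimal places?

step 1: θ'=-3.0944 (R=-0.5000) → pose (4.5906, -4.2494, -3.0944)
step 2: θ'=-4.2194 (R=-1.6667) → pose (3.0437, -3.3734, -4.2194)
step 3: θ'=-6.0944 (R=-0.4000) → pose (3.3210, -2.7912, -6.0944)

(3.3210, -2.7912, -6.0944)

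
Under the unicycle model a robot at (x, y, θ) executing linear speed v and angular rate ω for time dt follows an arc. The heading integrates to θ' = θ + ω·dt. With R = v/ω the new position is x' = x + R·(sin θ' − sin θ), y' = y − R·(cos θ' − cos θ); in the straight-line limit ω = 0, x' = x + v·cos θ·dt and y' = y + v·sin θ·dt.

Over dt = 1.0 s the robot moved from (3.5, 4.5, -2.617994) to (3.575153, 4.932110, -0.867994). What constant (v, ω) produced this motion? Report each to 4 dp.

Δθ = -0.867994 − -2.617994 = 1.750000
ω = Δθ/dt = 1.750000/1.0 = 1.7500
R = −Δy/(cos θ' − cos θ) = -0.2857
v = R·ω = -0.2857·1.7500 = -0.5000

v = -0.5000, ω = 1.7500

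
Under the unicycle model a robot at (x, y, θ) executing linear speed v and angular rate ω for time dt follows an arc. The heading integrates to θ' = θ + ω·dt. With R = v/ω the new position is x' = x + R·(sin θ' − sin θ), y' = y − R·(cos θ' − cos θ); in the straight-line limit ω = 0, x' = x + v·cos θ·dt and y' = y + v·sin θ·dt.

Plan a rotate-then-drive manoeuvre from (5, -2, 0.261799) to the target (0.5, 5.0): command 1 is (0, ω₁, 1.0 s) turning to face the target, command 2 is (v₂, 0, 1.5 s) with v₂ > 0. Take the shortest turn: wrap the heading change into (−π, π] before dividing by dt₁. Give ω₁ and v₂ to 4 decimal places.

ω₁ = 1.8803, v₂ = 5.5478

heading to target = atan2(5−-2, 0.5−5) = 2.1421
Δθ = wrap(2.1421 − 0.2618) = 1.8803; ω₁ = Δθ/dt₁ = 1.8803
distance = √((0.5−5)² + (5−-2)²) = 8.3217; v₂ = distance/dt₂ = 5.5478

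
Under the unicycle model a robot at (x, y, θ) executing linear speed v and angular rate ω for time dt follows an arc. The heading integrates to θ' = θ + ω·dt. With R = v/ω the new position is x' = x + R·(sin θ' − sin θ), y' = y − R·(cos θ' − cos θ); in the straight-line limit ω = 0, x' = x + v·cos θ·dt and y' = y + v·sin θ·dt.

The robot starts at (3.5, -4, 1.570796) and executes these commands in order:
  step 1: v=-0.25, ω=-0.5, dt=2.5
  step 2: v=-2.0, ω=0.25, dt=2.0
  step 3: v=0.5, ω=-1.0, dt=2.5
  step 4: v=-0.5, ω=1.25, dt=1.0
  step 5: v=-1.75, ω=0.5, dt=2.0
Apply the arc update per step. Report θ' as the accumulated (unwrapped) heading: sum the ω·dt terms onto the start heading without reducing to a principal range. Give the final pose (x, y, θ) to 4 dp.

(-2.8891, -6.8386, 0.5708)

step 1: θ'=0.3208 (R=0.5000) → pose (3.1577, -4.4745, 0.3208)
step 2: θ'=0.8208 (R=-8.0000) → pose (-0.1733, -6.6133, 0.8208)
step 3: θ'=-1.6792 (R=-0.5000) → pose (0.6896, -7.0082, -1.6792)
step 4: θ'=-0.4292 (R=-0.4000) → pose (0.4584, -6.6012, -0.4292)
step 5: θ'=0.5708 (R=-3.5000) → pose (-2.8891, -6.8386, 0.5708)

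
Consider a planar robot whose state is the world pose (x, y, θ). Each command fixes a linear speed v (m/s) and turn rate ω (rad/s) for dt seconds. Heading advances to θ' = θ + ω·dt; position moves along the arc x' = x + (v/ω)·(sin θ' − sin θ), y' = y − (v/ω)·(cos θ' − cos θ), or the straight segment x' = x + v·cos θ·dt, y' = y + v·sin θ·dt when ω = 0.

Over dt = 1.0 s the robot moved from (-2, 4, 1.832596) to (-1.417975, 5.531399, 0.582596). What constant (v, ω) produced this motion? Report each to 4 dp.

Δθ = 0.582596 − 1.832596 = -1.250000
ω = Δθ/dt = -1.250000/1.0 = -1.2500
R = −Δy/(cos θ' − cos θ) = -1.4000
v = R·ω = -1.4000·-1.2500 = 1.7500

v = 1.7500, ω = -1.2500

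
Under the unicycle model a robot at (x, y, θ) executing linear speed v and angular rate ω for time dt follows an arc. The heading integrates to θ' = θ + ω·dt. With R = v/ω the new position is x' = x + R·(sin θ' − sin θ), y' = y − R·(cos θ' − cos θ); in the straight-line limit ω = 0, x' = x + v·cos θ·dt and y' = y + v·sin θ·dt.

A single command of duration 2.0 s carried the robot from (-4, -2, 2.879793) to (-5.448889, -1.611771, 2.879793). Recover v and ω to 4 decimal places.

v = 0.7500, ω = 0.0000

Δθ = 2.879793 − 2.879793 = 0.000000
ω = Δθ/dt = 0.000000/2.0 = 0.0000
ω = 0 → v = (Δx·cos θ + Δy·sin θ)/dt = 0.7500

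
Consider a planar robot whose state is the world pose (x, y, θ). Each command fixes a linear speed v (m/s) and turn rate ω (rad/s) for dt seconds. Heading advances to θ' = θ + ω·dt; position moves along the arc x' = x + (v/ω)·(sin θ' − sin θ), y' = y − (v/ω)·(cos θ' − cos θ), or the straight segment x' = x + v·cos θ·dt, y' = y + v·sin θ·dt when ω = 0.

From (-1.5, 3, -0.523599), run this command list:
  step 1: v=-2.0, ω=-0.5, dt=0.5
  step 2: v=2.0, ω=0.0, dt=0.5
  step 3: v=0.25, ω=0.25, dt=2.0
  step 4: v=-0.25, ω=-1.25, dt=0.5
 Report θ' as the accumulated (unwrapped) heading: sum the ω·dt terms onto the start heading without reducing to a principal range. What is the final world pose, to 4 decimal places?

step 1: θ'=-0.7736 (R=4.0000) → pose (-2.2949, 3.6025, -0.7736)
step 2: θ'=-0.7736 (straight) → pose (-1.5795, 2.9038, -0.7736)
step 3: θ'=-0.2736 (R=1.0000) → pose (-1.1509, 2.6564, -0.2736)
step 4: θ'=-0.8986 (R=0.2000) → pose (-1.2534, 2.7244, -0.8986)

(-1.2534, 2.7244, -0.8986)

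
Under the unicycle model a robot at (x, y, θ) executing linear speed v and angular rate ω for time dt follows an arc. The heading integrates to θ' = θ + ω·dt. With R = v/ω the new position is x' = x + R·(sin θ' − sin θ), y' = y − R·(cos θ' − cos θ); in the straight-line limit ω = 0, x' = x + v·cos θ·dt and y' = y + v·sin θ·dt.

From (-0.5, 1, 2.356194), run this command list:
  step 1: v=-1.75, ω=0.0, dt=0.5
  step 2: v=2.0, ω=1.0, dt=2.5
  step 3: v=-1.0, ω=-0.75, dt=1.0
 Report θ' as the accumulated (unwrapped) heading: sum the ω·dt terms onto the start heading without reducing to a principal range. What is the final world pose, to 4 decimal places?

step 1: θ'=2.3562 (straight) → pose (0.1187, 0.3813, 2.3562)
step 2: θ'=4.8562 (R=2.0000) → pose (-3.2749, -1.3196, 4.8562)
step 3: θ'=4.1062 (R=1.3333) → pose (-3.0510, -0.3688, 4.1062)

(-3.0510, -0.3688, 4.1062)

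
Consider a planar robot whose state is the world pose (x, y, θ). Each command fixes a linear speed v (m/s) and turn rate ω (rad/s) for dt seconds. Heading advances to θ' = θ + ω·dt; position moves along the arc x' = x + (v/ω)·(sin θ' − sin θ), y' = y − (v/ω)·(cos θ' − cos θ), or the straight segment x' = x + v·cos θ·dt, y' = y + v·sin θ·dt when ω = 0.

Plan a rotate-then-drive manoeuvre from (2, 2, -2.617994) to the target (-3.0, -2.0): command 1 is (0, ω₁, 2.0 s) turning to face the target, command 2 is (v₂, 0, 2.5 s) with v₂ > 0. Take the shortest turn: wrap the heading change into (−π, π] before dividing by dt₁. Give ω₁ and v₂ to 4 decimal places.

ω₁ = 0.0756, v₂ = 2.5612

heading to target = atan2(-2−2, -3−2) = -2.4669
Δθ = wrap(-2.4669 − -2.6180) = 0.1511; ω₁ = Δθ/dt₁ = 0.0756
distance = √((-3−2)² + (-2−2)²) = 6.4031; v₂ = distance/dt₂ = 2.5612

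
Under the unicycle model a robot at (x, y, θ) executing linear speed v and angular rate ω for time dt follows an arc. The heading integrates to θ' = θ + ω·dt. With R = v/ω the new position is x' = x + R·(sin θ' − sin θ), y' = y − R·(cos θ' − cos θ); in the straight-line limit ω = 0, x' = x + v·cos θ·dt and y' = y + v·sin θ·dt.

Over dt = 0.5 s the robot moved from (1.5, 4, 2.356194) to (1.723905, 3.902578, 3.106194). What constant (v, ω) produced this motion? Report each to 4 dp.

v = -0.5000, ω = 1.5000

Δθ = 3.106194 − 2.356194 = 0.750000
ω = Δθ/dt = 0.750000/0.5 = 1.5000
R = Δx/(sin θ' − sin θ) = -0.3333
v = R·ω = -0.3333·1.5000 = -0.5000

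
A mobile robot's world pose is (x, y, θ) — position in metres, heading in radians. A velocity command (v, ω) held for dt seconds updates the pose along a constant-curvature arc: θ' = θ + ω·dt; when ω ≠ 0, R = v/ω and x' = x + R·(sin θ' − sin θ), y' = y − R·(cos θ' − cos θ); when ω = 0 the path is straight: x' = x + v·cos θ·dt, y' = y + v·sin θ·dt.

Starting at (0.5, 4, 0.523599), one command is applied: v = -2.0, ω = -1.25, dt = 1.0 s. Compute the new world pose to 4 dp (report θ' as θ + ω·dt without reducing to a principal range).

(-1.3627, 4.1895, -0.7264)

θ' = 0.5236 + -1.25·1.0 = -0.7264
R = v/ω = -2.0/-1.25 = 1.6000
x' = 0.5 + 1.6000·(sin -0.7264 − sin 0.5236) = -1.3627
y' = 4 − 1.6000·(cos -0.7264 − cos 0.5236) = 4.1895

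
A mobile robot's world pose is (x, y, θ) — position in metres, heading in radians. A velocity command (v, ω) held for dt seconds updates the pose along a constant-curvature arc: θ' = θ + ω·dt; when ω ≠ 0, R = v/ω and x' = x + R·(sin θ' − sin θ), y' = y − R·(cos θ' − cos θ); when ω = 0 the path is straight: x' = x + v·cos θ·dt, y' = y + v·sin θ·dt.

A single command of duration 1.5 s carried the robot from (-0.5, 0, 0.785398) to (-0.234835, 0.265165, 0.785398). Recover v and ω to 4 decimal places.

Δθ = 0.785398 − 0.785398 = 0.000000
ω = Δθ/dt = 0.000000/1.5 = 0.0000
ω = 0 → v = (Δx·cos θ + Δy·sin θ)/dt = 0.2500

v = 0.2500, ω = 0.0000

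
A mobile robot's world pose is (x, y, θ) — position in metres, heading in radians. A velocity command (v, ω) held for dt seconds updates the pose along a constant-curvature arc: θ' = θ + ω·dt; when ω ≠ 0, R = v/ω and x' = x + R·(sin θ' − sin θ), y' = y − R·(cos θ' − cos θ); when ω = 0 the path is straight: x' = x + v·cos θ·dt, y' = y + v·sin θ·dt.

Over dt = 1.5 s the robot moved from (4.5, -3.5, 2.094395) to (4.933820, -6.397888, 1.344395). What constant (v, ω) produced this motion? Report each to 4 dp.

Δθ = 1.344395 − 2.094395 = -0.750000
ω = Δθ/dt = -0.750000/1.5 = -0.5000
R = −Δy/(cos θ' − cos θ) = 4.0000
v = R·ω = 4.0000·-0.5000 = -2.0000

v = -2.0000, ω = -0.5000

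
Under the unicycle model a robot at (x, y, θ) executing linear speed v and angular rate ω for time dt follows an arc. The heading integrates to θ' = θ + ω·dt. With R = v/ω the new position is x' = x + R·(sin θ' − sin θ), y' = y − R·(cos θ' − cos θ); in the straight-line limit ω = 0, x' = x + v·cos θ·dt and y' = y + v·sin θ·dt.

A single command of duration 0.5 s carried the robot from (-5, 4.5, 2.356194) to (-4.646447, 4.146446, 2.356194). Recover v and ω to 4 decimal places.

v = -1.0000, ω = 0.0000

Δθ = 2.356194 − 2.356194 = 0.000000
ω = Δθ/dt = 0.000000/0.5 = 0.0000
ω = 0 → v = (Δx·cos θ + Δy·sin θ)/dt = -1.0000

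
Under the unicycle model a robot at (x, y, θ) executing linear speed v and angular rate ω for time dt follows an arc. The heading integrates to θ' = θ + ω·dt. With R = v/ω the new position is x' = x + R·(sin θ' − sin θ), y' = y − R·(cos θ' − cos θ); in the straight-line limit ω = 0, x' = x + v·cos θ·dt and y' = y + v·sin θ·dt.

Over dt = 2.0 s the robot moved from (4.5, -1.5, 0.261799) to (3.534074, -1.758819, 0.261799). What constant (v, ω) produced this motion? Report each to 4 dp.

Δθ = 0.261799 − 0.261799 = 0.000000
ω = Δθ/dt = 0.000000/2.0 = 0.0000
ω = 0 → v = (Δx·cos θ + Δy·sin θ)/dt = -0.5000

v = -0.5000, ω = 0.0000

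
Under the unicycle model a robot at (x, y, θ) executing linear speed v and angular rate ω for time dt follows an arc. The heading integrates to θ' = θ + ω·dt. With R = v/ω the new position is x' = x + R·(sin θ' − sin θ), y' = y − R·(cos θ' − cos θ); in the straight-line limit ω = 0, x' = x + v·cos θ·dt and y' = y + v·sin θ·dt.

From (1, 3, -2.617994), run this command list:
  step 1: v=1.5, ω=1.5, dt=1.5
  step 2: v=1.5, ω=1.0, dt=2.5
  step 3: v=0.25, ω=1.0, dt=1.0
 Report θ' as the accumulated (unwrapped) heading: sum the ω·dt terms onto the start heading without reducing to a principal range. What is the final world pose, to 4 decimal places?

step 1: θ'=-0.3680 (R=1.0000) → pose (1.1403, 1.2009, -0.3680)
step 2: θ'=2.1320 (R=1.5000) → pose (2.9498, 3.3988, 2.1320)
step 3: θ'=3.1320 (R=0.2500) → pose (2.7405, 3.5158, 3.1320)

(2.7405, 3.5158, 3.1320)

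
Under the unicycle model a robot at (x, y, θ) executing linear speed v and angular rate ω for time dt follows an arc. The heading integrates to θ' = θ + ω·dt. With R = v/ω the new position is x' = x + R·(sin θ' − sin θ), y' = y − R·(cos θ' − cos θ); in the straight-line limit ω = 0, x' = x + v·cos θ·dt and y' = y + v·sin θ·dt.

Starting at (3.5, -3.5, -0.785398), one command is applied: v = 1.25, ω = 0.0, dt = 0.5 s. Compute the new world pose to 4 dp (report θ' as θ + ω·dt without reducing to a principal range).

(3.9419, -3.9419, -0.7854)

θ' = -0.7854 + 0.0·0.5 = -0.7854
ω = 0 → straight: x' = 3.5 + 1.25·cos(-0.7854)·0.5 = 3.9419
y' = -3.5 + 1.25·sin(-0.7854)·0.5 = -3.9419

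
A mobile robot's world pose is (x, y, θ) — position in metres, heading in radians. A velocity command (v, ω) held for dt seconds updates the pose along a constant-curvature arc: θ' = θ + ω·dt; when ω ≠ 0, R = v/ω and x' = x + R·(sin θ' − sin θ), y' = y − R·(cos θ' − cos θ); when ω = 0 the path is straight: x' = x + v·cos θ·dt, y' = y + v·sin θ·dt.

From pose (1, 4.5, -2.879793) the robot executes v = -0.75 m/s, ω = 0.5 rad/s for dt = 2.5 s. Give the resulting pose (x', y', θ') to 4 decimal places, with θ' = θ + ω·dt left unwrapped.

θ' = -2.8798 + 0.5·2.5 = -1.6298
R = v/ω = -0.75/0.5 = -1.5000
x' = 1 + -1.5000·(sin -1.6298 − sin -2.8798) = 2.1092
y' = 4.5 − -1.5000·(cos -1.6298 − cos -2.8798) = 5.8604

(2.1092, 5.8604, -1.6298)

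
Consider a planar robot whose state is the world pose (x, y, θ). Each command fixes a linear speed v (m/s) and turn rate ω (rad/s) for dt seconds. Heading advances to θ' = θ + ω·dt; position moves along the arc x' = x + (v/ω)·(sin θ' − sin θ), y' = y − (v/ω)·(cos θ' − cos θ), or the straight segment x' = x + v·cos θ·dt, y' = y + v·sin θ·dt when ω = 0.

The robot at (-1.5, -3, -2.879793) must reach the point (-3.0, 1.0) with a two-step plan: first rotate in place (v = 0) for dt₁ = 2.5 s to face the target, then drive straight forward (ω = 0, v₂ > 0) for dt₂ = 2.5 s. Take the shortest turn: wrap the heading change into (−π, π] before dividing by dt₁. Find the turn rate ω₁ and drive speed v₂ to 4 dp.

heading to target = atan2(1−-3, -3−-1.5) = 1.9296
Δθ = wrap(1.9296 − -2.8798) = -1.4738; ω₁ = Δθ/dt₁ = -0.5895
distance = √((-3−-1.5)² + (1−-3)²) = 4.2720; v₂ = distance/dt₂ = 1.7088

ω₁ = -0.5895, v₂ = 1.7088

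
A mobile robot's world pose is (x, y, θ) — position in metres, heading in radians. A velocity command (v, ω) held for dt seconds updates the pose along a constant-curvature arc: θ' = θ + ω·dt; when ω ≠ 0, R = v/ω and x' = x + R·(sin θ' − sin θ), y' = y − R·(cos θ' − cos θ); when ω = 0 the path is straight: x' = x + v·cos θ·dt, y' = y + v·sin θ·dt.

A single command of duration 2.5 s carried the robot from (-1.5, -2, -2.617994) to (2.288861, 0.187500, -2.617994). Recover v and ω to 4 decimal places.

v = -1.7500, ω = 0.0000

Δθ = -2.617994 − -2.617994 = 0.000000
ω = Δθ/dt = 0.000000/2.5 = 0.0000
ω = 0 → v = (Δx·cos θ + Δy·sin θ)/dt = -1.7500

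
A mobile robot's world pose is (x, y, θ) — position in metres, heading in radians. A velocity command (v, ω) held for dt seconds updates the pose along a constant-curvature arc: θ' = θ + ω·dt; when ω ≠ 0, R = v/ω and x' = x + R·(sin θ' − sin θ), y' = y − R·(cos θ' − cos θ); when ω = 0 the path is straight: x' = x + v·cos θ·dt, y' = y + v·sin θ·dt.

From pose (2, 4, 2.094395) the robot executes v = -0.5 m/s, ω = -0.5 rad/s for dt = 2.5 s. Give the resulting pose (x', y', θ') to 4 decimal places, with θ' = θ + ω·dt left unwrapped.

θ' = 2.0944 + -0.5·2.5 = 0.8444
R = v/ω = -0.5/-0.5 = 1.0000
x' = 2 + 1.0000·(sin 0.8444 − sin 2.0944) = 1.8815
y' = 4 − 1.0000·(cos 0.8444 − cos 2.0944) = 2.8358

(1.8815, 2.8358, 0.8444)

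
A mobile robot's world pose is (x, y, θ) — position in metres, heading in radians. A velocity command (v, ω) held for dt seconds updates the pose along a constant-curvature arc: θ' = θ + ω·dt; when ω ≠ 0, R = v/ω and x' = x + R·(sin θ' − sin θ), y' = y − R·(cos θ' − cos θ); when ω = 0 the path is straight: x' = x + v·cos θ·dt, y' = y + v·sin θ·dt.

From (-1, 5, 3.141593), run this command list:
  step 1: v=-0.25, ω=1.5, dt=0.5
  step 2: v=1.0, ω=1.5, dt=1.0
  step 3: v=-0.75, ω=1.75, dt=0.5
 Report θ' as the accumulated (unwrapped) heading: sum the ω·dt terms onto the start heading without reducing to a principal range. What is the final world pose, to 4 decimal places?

(-1.2770, 4.2974, 6.2666)

step 1: θ'=3.8916 (R=-0.1667) → pose (-0.8864, 5.0447, 3.8916)
step 2: θ'=5.3916 (R=0.6667) → pose (-0.9507, 4.1381, 5.3916)
step 3: θ'=6.2666 (R=-0.4286) → pose (-1.2770, 4.2974, 6.2666)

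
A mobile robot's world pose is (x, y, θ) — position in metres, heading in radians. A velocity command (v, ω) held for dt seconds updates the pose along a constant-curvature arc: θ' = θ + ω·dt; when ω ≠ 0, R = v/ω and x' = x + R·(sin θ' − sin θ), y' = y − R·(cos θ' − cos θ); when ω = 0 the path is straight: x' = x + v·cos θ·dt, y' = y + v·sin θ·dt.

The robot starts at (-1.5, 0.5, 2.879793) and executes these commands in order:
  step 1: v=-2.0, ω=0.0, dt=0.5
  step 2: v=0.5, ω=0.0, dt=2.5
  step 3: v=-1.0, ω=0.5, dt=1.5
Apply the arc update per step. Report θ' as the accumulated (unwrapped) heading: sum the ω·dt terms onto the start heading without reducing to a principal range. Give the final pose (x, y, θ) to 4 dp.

step 1: θ'=2.8798 (straight) → pose (-0.5341, 0.2412, 2.8798)
step 2: θ'=2.8798 (straight) → pose (-1.7415, 0.5647, 2.8798)
step 3: θ'=3.6298 (R=-2.0000) → pose (-0.2858, 0.7302, 3.6298)

(-0.2858, 0.7302, 3.6298)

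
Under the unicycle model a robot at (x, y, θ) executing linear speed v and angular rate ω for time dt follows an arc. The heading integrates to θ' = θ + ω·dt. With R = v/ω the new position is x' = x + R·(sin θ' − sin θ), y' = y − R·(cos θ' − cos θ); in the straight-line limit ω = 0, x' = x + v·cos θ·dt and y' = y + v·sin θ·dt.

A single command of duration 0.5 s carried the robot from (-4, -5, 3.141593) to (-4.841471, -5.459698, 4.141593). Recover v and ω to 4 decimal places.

v = 2.0000, ω = 2.0000

Δθ = 4.141593 − 3.141593 = 1.000000
ω = Δθ/dt = 1.000000/0.5 = 2.0000
R = Δx/(sin θ' − sin θ) = 1.0000
v = R·ω = 1.0000·2.0000 = 2.0000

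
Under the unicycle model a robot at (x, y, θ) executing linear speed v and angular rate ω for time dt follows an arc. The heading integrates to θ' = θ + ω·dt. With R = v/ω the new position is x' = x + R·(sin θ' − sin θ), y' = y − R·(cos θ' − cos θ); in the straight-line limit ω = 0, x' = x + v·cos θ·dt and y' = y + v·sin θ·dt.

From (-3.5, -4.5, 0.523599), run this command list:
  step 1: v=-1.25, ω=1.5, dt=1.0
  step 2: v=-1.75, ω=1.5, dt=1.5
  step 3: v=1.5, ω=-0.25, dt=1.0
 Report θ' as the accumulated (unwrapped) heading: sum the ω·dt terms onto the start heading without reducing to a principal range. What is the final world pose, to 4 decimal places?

step 1: θ'=2.0236 (R=-0.8333) → pose (-3.8327, -5.5863, 2.0236)
step 2: θ'=4.2736 (R=-1.1667) → pose (-1.7274, -5.5715, 4.2736)
step 3: θ'=4.0236 (R=-6.0000) → pose (-2.5270, -6.8361, 4.0236)

(-2.5270, -6.8361, 4.0236)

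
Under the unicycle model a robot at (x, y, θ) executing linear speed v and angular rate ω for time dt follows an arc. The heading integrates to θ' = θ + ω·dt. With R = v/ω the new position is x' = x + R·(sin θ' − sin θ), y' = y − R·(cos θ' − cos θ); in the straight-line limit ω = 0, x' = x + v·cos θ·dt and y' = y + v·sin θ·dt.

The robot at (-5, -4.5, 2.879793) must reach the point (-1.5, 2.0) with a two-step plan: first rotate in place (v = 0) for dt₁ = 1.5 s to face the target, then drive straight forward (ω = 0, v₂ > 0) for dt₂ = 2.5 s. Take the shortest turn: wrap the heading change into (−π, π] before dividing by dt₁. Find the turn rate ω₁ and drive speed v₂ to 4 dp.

heading to target = atan2(2−-4.5, -1.5−-5) = 1.0769
Δθ = wrap(1.0769 − 2.8798) = -1.8029; ω₁ = Δθ/dt₁ = -1.2020
distance = √((-1.5−-5)² + (2−-4.5)²) = 7.3824; v₂ = distance/dt₂ = 2.9530

ω₁ = -1.2020, v₂ = 2.9530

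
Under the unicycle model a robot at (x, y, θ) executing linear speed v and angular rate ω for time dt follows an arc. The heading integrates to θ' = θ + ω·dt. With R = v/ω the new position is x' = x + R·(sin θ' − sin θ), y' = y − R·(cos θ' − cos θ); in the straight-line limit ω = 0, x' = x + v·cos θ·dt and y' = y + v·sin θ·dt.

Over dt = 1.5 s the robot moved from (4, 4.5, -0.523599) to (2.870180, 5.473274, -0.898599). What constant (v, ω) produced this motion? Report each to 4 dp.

Δθ = -0.898599 − -0.523599 = -0.375000
ω = Δθ/dt = -0.375000/1.5 = -0.2500
R = Δx/(sin θ' − sin θ) = 4.0000
v = R·ω = 4.0000·-0.2500 = -1.0000

v = -1.0000, ω = -0.2500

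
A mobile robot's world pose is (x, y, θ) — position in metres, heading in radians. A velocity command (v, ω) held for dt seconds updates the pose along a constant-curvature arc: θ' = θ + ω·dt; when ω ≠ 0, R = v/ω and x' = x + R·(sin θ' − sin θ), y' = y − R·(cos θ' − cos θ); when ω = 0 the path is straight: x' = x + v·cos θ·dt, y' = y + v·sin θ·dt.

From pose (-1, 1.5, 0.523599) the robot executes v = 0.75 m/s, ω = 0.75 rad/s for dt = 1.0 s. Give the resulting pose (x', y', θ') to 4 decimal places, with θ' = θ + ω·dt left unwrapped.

θ' = 0.5236 + 0.75·1.0 = 1.2736
R = v/ω = 0.75/0.75 = 1.0000
x' = -1 + 1.0000·(sin 1.2736 − sin 0.5236) = -0.5438
y' = 1.5 − 1.0000·(cos 1.2736 − cos 0.5236) = 2.0732

(-0.5438, 2.0732, 1.2736)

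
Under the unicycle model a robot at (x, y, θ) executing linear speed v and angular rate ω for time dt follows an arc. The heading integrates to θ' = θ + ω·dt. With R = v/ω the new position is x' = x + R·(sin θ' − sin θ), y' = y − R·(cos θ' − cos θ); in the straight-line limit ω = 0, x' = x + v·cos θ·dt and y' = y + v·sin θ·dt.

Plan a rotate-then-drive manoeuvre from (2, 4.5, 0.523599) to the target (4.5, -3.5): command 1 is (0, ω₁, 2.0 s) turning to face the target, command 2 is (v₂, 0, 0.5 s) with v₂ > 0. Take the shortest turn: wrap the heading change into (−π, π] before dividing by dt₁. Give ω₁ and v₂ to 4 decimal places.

ω₁ = -0.8958, v₂ = 16.7631

heading to target = atan2(-3.5−4.5, 4.5−2) = -1.2679
Δθ = wrap(-1.2679 − 0.5236) = -1.7915; ω₁ = Δθ/dt₁ = -0.8958
distance = √((4.5−2)² + (-3.5−4.5)²) = 8.3815; v₂ = distance/dt₂ = 16.7631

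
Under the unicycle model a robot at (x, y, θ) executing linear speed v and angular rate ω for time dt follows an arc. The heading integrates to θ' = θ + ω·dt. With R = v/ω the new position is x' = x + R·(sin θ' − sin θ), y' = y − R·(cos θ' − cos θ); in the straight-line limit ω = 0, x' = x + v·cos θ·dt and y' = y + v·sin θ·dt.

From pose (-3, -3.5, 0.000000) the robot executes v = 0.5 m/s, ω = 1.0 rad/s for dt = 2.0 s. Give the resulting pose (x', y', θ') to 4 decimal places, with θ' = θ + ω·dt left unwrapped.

(-2.5454, -2.7919, 2.0000)

θ' = 0.0000 + 1.0·2.0 = 2.0000
R = v/ω = 0.5/1.0 = 0.5000
x' = -3 + 0.5000·(sin 2.0000 − sin 0.0000) = -2.5454
y' = -3.5 − 0.5000·(cos 2.0000 − cos 0.0000) = -2.7919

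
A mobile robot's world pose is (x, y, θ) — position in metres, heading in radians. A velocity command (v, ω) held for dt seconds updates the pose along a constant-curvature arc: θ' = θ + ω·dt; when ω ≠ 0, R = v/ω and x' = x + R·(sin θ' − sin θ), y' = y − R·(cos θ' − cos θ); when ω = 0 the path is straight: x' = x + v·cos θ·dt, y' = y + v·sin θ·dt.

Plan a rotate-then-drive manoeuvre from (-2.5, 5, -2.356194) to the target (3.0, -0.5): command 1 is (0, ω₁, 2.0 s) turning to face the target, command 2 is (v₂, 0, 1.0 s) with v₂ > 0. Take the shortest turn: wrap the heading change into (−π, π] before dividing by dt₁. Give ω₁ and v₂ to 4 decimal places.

ω₁ = 0.7854, v₂ = 7.7782

heading to target = atan2(-0.5−5, 3−-2.5) = -0.7854
Δθ = wrap(-0.7854 − -2.3562) = 1.5708; ω₁ = Δθ/dt₁ = 0.7854
distance = √((3−-2.5)² + (-0.5−5)²) = 7.7782; v₂ = distance/dt₂ = 7.7782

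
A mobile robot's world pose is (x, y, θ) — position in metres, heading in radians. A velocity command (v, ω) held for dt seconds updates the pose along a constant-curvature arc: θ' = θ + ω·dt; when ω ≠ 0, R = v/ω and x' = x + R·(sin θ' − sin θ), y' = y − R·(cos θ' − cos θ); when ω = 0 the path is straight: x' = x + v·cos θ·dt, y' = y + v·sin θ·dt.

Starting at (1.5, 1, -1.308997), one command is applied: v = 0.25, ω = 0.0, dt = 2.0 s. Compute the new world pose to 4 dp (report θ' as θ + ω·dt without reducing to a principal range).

θ' = -1.3090 + 0.0·2.0 = -1.3090
ω = 0 → straight: x' = 1.5 + 0.25·cos(-1.3090)·2.0 = 1.6294
y' = 1 + 0.25·sin(-1.3090)·2.0 = 0.5170

(1.6294, 0.5170, -1.3090)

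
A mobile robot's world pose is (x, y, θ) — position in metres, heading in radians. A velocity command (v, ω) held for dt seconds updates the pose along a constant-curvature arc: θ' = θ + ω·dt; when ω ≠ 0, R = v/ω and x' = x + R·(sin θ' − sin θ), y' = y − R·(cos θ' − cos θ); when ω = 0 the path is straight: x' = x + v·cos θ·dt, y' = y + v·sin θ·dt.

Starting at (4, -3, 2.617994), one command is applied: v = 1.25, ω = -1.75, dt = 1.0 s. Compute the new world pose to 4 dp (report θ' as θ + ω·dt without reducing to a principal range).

(3.8121, -1.9197, 0.8680)

θ' = 2.6180 + -1.75·1.0 = 0.8680
R = v/ω = 1.25/-1.75 = -0.7143
x' = 4 + -0.7143·(sin 0.8680 − sin 2.6180) = 3.8121
y' = -3 − -0.7143·(cos 0.8680 − cos 2.6180) = -1.9197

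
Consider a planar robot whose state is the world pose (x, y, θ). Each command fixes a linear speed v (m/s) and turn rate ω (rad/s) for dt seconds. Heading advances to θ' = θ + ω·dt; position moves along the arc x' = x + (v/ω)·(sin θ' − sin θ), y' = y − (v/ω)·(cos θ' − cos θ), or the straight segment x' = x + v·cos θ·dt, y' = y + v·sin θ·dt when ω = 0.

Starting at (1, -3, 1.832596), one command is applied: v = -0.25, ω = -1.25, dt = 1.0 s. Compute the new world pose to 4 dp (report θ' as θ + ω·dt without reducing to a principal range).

(0.9169, -3.2188, 0.5826)

θ' = 1.8326 + -1.25·1.0 = 0.5826
R = v/ω = -0.25/-1.25 = 0.2000
x' = 1 + 0.2000·(sin 0.5826 − sin 1.8326) = 0.9169
y' = -3 − 0.2000·(cos 0.5826 − cos 1.8326) = -3.2188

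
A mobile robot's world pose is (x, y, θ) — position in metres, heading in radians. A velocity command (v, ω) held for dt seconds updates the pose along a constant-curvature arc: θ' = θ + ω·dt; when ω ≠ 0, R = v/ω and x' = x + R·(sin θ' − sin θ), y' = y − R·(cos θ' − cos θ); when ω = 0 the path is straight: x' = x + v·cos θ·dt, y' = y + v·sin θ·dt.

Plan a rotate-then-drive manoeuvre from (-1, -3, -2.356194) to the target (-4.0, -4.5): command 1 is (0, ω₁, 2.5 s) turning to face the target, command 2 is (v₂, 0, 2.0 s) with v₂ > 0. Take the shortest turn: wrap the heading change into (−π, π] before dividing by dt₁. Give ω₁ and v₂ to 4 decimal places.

ω₁ = -0.1287, v₂ = 1.6771

heading to target = atan2(-4.5−-3, -4−-1) = -2.6779
Δθ = wrap(-2.6779 − -2.3562) = -0.3218; ω₁ = Δθ/dt₁ = -0.1287
distance = √((-4−-1)² + (-4.5−-3)²) = 3.3541; v₂ = distance/dt₂ = 1.6771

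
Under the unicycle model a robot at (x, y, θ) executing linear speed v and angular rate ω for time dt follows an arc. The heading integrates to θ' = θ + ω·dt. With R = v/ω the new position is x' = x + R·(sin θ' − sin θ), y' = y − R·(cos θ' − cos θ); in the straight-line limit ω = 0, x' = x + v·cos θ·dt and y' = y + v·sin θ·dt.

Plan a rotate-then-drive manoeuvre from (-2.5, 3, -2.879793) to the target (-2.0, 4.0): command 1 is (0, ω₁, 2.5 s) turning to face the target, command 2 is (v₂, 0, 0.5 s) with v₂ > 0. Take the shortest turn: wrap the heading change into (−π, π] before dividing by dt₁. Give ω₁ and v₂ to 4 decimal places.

heading to target = atan2(4−3, -2−-2.5) = 1.1071
Δθ = wrap(1.1071 − -2.8798) = -2.2962; ω₁ = Δθ/dt₁ = -0.9185
distance = √((-2−-2.5)² + (4−3)²) = 1.1180; v₂ = distance/dt₂ = 2.2361

ω₁ = -0.9185, v₂ = 2.2361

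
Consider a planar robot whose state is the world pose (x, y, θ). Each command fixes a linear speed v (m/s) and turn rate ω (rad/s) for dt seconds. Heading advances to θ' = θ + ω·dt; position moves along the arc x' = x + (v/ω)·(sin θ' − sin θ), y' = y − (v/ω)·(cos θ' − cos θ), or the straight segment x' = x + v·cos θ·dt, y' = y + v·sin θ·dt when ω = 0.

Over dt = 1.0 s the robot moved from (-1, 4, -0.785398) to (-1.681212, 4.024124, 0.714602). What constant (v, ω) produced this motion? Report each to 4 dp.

Δθ = 0.714602 − -0.785398 = 1.500000
ω = Δθ/dt = 1.500000/1.0 = 1.5000
R = Δx/(sin θ' − sin θ) = -0.5000
v = R·ω = -0.5000·1.5000 = -0.7500

v = -0.7500, ω = 1.5000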